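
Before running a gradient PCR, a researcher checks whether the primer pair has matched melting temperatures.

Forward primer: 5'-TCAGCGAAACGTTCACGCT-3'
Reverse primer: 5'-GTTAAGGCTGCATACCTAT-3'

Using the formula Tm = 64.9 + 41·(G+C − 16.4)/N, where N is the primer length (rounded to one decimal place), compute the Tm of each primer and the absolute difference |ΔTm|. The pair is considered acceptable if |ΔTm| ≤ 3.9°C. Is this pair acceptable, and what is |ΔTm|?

Forward: G+C = 10, N = 19 → Tm = 64.9 + 41·(10 − 16.4)/19 = 51.1°C.
Reverse: G+C = 8, N = 19 → Tm = 64.9 + 41·(8 − 16.4)/19 = 46.8°C.
|ΔTm| = |51.1 − 46.8| = 4.3°C, > 3.9°C.

|ΔTm| = 4.3°C; the pair is not acceptable.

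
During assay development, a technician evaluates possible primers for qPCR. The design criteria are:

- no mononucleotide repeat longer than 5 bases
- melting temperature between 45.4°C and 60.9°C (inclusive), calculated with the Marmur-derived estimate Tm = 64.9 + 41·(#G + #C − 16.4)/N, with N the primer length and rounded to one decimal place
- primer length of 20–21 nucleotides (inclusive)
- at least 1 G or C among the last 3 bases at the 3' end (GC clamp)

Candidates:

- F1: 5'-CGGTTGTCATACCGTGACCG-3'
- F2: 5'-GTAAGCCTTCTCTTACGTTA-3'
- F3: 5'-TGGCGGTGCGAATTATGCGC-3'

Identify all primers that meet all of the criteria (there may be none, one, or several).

F1 (20 nt, A=3 T=5 G=6 C=6): longest run = 2 ✓; Tm = 64.9 + 41·(12 − 16.4)/20 = 55.9°C ✓; length 20 ✓; 3' end CCG has 3 G/C ✓ — passes.
F2 (20 nt, A=4 T=8 G=3 C=5): longest run = 2 ✓; Tm = 64.9 + 41·(8 − 16.4)/20 = 47.7°C ✓; length 20 ✓; 3' end TTA has 0 G/C, need ≥1 ✗ — fails.
F3 (20 nt, A=3 T=5 G=8 C=4): longest run = 2 ✓; Tm = 64.9 + 41·(12 − 16.4)/20 = 55.9°C ✓; length 20 ✓; 3' end CGC has 3 G/C ✓ — passes.

F1 and F3.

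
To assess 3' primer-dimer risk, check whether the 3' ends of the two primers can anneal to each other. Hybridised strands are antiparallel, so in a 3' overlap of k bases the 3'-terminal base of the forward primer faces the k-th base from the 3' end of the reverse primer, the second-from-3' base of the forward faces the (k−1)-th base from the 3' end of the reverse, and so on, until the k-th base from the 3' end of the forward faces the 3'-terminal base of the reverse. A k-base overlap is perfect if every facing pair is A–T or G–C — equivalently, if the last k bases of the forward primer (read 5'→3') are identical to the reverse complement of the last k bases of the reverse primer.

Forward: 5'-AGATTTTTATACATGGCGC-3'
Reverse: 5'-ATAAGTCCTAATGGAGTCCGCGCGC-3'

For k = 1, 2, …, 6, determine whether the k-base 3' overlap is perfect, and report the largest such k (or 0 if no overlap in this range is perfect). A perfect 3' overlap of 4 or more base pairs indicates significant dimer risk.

Last 6 bases (5'→3') — forward …TGGCGC, reverse …GCGCGC.
Reverse complement of the reverse primer's last 6 bases: GCGCGC; its first k bases are the reverse complement of the reverse primer's last k bases, so a perfect k-base overlap needs the forward primer's last k bases to equal them.
Comparing (forward last k vs required): k=1: C vs G ✗; k=2: GC vs GC ✓; k=3: CGC vs GCG ✗; k=4: GCGC vs GCGC ✓; k=5: GGCGC vs GCGCG ✗; k=6: TGGCGC vs GCGCGC ✗.
Perfect overlaps at k = 2, 4; the largest is 4.

Longest perfect overlap: 4 complementary base pairs; significant dimer risk (threshold 4).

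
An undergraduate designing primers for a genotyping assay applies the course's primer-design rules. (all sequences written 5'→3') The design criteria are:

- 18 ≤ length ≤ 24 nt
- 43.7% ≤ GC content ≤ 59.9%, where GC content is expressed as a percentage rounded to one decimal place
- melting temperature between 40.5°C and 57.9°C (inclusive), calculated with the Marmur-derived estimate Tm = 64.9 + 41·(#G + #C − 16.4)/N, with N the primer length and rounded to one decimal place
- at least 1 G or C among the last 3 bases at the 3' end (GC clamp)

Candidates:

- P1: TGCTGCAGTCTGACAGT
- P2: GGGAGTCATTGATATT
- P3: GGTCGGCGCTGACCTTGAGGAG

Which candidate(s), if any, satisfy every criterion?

None of the candidates satisfy all criteria.

P1 (17 nt, A=3 T=5 G=5 C=4): length 17, outside 18–24 ✗; GC 9/17 = 52.9% ✓; Tm = 64.9 + 41·(9 − 16.4)/17 = 47.1°C ✓; 3' end AGT has 1 G/C ✓ — fails.
P2 (16 nt, A=4 T=6 G=5 C=1): length 16, outside 18–24 ✗; GC 6/16 = 37.5%, outside 43.7–59.9% ✗; Tm = 64.9 + 41·(6 − 16.4)/16 = 38.3°C, outside 40.5–57.9°C ✗; 3' end ATT has 0 G/C, need ≥1 ✗ — fails.
P3 (22 nt, A=3 T=4 G=10 C=5): length 22 ✓; GC 15/22 = 68.2%, outside 43.7–59.9% ✗; Tm = 64.9 + 41·(15 − 16.4)/22 = 62.3°C, outside 40.5–57.9°C ✗; 3' end GAG has 2 G/C ✓ — fails.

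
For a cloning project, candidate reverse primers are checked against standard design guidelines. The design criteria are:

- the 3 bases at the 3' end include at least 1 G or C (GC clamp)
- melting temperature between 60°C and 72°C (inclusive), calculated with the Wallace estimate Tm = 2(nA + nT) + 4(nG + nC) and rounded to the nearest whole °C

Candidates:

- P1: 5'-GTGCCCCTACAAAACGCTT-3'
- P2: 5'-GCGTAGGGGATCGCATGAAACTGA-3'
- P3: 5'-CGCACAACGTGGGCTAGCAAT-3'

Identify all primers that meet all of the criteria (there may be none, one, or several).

None of the candidates satisfy all criteria.

P1 (19 nt, A=5 T=4 G=3 C=7): 3' end CTT has 1 G/C ✓; Tm = 2·9 + 4·10 = 58°C, outside 60–72°C ✗ — fails.
P2 (24 nt, A=7 T=4 G=9 C=4): 3' end TGA has 1 G/C ✓; Tm = 2·11 + 4·13 = 74°C, outside 60–72°C ✗ — fails.
P3 (21 nt, A=6 T=3 G=6 C=6): 3' end AAT has 0 G/C, need ≥1 ✗; Tm = 2·9 + 4·12 = 66°C ✓ — fails.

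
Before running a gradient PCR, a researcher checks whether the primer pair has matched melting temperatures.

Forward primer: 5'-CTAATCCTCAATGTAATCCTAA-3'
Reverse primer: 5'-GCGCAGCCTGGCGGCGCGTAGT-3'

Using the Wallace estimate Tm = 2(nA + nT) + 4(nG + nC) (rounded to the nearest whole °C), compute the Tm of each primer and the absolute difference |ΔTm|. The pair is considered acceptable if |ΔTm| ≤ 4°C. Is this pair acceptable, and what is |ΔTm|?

|ΔTm| = 20°C; the pair is not acceptable.

Forward: A=8 T=7 G=1 C=6 → Tm = 2·15 + 4·7 = 58°C.
Reverse: A=2 T=3 G=10 C=7 → Tm = 2·5 + 4·17 = 78°C.
|ΔTm| = |58 − 78| = 20°C, > 4°C.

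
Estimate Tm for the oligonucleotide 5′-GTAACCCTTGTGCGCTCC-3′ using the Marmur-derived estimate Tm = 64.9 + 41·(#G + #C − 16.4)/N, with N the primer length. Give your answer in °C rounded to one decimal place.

Base counts: A=2, T=5, G=4, C=7; G+C = 11, N = 18.
Tm = 64.9 + 41·(11 − 16.4)/18 = 64.9 + -221.40/18 = 52.6°C.

52.6°C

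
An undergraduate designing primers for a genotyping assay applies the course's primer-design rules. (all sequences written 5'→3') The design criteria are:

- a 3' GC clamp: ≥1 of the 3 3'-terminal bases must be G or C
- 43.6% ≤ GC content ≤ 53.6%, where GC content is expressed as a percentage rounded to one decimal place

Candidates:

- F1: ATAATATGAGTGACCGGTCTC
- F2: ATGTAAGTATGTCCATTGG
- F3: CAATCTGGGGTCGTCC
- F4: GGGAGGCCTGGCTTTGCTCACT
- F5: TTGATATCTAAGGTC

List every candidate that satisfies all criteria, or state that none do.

None of the candidates satisfy all criteria.

F1 (21 nt, A=6 T=6 G=5 C=4): 3' end CTC has 2 G/C ✓; GC 9/21 = 42.9%, outside 43.6–53.6% ✗ — fails.
F2 (19 nt, A=5 T=7 G=5 C=2): 3' end TGG has 2 G/C ✓; GC 7/19 = 36.8%, outside 43.6–53.6% ✗ — fails.
F3 (16 nt, A=2 T=4 G=5 C=5): 3' end TCC has 2 G/C ✓; GC 10/16 = 62.5%, outside 43.6–53.6% ✗ — fails.
F4 (22 nt, A=2 T=6 G=8 C=6): 3' end ACT has 1 G/C ✓; GC 14/22 = 63.6%, outside 43.6–53.6% ✗ — fails.
F5 (15 nt, A=4 T=6 G=3 C=2): 3' end GTC has 2 G/C ✓; GC 5/15 = 33.3%, outside 43.6–53.6% ✗ — fails.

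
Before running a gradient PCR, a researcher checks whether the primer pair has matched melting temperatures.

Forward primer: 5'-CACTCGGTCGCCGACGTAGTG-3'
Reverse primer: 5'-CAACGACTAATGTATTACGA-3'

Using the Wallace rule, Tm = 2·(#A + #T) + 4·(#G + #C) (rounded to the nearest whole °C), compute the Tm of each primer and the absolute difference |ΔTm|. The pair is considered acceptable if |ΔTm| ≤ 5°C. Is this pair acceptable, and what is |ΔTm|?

|ΔTm| = 16°C; the pair is not acceptable.

Forward: A=3 T=4 G=7 C=7 → Tm = 2·7 + 4·14 = 70°C.
Reverse: A=8 T=5 G=3 C=4 → Tm = 2·13 + 4·7 = 54°C.
|ΔTm| = |70 − 54| = 16°C, > 5°C.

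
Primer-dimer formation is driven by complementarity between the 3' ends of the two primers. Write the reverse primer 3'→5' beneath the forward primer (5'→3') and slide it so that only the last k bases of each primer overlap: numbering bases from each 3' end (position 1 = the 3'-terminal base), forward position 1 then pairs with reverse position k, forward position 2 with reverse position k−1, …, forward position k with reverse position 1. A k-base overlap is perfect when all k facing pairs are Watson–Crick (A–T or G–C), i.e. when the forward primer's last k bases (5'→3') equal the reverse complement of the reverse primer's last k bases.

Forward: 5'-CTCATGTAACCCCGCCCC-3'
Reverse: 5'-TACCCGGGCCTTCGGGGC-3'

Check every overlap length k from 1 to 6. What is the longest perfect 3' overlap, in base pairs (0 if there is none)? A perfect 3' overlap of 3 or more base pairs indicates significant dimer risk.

Longest perfect overlap: 5 complementary base pairs; significant dimer risk (threshold 3).

Last 6 bases (5'→3') — forward …CGCCCC, reverse …CGGGGC.
Reverse complement of the reverse primer's last 6 bases: GCCCCG; its first k bases are the reverse complement of the reverse primer's last k bases, so a perfect k-base overlap needs the forward primer's last k bases to equal them.
Comparing (forward last k vs required): k=1: C vs G ✗; k=2: CC vs GC ✗; k=3: CCC vs GCC ✗; k=4: CCCC vs GCCC ✗; k=5: GCCCC vs GCCCC ✓; k=6: CGCCCC vs GCCCCG ✗.
Only k = 5 is perfect, so the longest perfect 3' overlap is 5.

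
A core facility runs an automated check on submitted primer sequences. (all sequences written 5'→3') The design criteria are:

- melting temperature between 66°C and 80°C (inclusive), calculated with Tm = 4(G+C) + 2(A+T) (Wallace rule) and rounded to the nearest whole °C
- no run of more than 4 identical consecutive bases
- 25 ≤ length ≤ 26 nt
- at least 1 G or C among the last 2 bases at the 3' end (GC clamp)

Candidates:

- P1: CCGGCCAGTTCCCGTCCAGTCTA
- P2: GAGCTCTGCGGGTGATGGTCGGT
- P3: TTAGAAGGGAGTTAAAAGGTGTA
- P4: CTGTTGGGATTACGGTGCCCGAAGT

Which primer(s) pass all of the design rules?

P1 (23 nt, A=3 T=5 G=5 C=10): Tm = 2·8 + 4·15 = 76°C ✓; longest run = 3 ✓; length 23, outside 25–26 ✗; 3' end TA has 0 G/C, need ≥1 ✗ — fails.
P2 (23 nt, A=2 T=6 G=11 C=4): Tm = 2·8 + 4·15 = 76°C ✓; longest run = 3 ✓; length 23, outside 25–26 ✗; 3' end GT has 1 G/C ✓ — fails.
P3 (23 nt, A=9 T=6 G=8 C=0): Tm = 2·15 + 4·8 = 62°C, outside 66–80°C ✗; longest run = 4 ✓; length 23, outside 25–26 ✗; 3' end TA has 0 G/C, need ≥1 ✗ — fails.
P4 (25 nt, A=4 T=7 G=9 C=5): Tm = 2·11 + 4·14 = 78°C ✓; longest run = 3 ✓; length 25 ✓; 3' end GT has 1 G/C ✓ — passes.

P4 only.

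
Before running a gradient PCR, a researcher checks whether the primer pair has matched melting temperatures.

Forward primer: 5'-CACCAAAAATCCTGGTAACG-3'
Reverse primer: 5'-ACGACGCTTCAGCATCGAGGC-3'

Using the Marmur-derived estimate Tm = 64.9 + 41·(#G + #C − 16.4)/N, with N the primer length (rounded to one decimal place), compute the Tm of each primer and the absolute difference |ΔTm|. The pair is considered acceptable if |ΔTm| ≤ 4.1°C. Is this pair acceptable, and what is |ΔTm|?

|ΔTm| = 8.6°C; the pair is not acceptable.

Forward: G+C = 9, N = 20 → Tm = 64.9 + 41·(9 − 16.4)/20 = 49.7°C.
Reverse: G+C = 13, N = 21 → Tm = 64.9 + 41·(13 − 16.4)/21 = 58.3°C.
|ΔTm| = |49.7 − 58.3| = 8.6°C, > 4.1°C.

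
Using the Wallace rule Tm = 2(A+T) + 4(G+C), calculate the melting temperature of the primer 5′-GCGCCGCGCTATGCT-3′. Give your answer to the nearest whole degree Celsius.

52°C

Base counts: A=1, T=3, G=5, C=6 (length 15).
Tm = 2·(1+3) + 4·(5+6) = 2·4 + 4·11 = 8 + 44 = 52°C.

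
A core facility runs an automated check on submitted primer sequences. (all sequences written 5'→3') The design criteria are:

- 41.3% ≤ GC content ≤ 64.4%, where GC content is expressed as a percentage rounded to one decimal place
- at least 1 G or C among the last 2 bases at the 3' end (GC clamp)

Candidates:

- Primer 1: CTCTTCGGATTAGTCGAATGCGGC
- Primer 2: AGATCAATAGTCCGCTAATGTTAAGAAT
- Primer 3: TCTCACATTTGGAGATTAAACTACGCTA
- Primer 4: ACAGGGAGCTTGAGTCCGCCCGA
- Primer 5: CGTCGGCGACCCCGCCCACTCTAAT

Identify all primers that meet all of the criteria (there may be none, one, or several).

Primer 1 only.

Primer 1 (24 nt, A=4 T=7 G=7 C=6): GC 13/24 = 54.2% ✓; 3' end GC has 2 G/C ✓ — passes.
Primer 2 (28 nt, A=11 T=8 G=5 C=4): GC 9/28 = 32.1%, outside 41.3–64.4% ✗; 3' end AT has 0 G/C, need ≥1 ✗ — fails.
Primer 3 (28 nt, A=9 T=9 G=4 C=6): GC 10/28 = 35.7%, outside 41.3–64.4% ✗; 3' end TA has 0 G/C, need ≥1 ✗ — fails.
Primer 4 (23 nt, A=5 T=3 G=8 C=7): GC 15/23 = 65.2%, outside 41.3–64.4% ✗; 3' end GA has 1 G/C ✓ — fails.
Primer 5 (25 nt, A=4 T=4 G=5 C=12): GC 17/25 = 68.0%, outside 41.3–64.4% ✗; 3' end AT has 0 G/C, need ≥1 ✗ — fails.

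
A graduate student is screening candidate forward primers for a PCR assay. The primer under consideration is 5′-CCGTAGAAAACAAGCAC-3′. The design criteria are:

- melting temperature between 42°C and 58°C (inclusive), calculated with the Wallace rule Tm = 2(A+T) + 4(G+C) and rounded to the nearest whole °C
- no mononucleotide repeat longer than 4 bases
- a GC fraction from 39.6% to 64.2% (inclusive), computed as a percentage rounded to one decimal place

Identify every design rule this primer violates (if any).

Base counts: A=8, T=1, G=3, C=5 (length 17).
Tm: Tm = 2·9 + 4·8 = 50°C ✓
homopolymer run: longest run = 4 ✓
GC content: GC 8/17 = 47.1% ✓

Meets all criteria.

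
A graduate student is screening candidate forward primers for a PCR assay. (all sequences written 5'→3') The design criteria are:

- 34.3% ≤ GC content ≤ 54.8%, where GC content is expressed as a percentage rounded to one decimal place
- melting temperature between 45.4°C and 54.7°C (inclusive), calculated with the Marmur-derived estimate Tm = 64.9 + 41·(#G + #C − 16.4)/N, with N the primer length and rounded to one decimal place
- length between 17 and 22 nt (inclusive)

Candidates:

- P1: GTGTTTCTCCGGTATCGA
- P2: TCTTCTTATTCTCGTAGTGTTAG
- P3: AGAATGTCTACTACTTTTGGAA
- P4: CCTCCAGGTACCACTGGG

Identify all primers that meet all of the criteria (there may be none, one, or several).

P1 (18 nt, A=2 T=7 G=5 C=4): GC 9/18 = 50.0% ✓; Tm = 64.9 + 41·(9 − 16.4)/18 = 48.0°C ✓; length 18 ✓ — passes.
P2 (23 nt, A=3 T=12 G=4 C=4): GC 8/23 = 34.8% ✓; Tm = 64.9 + 41·(8 − 16.4)/23 = 49.9°C ✓; length 23, outside 17–22 ✗ — fails.
P3 (22 nt, A=7 T=8 G=4 C=3): GC 7/22 = 31.8%, outside 34.3–54.8% ✗; Tm = 64.9 + 41·(7 − 16.4)/22 = 47.4°C ✓; length 22 ✓ — fails.
P4 (18 nt, A=3 T=3 G=5 C=7): GC 12/18 = 66.7%, outside 34.3–54.8% ✗; Tm = 64.9 + 41·(12 − 16.4)/18 = 54.9°C, outside 45.4–54.7°C ✗; length 18 ✓ — fails.

P1 only.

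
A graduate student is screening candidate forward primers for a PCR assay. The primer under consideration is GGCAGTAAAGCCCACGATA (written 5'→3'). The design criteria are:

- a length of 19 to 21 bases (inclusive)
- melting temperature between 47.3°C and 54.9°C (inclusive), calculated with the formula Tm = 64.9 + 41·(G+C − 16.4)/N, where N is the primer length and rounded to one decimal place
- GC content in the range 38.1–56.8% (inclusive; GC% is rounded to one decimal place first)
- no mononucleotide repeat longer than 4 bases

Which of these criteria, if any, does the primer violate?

Base counts: A=7, T=2, G=5, C=5 (length 19).
length: length 19 ✓
Tm: Tm = 64.9 + 41·(10 − 16.4)/19 = 51.1°C ✓
GC content: GC 10/19 = 52.6% ✓
homopolymer run: longest run = 3 ✓

Meets all criteria.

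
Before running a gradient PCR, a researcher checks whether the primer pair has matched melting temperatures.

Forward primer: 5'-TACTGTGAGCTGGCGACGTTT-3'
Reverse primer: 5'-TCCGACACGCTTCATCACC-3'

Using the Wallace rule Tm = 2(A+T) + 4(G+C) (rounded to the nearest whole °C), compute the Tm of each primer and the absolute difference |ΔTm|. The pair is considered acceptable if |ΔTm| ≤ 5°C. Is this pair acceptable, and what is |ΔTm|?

Forward: A=3 T=7 G=7 C=4 → Tm = 2·10 + 4·11 = 64°C.
Reverse: A=4 T=4 G=2 C=9 → Tm = 2·8 + 4·11 = 60°C.
|ΔTm| = |64 − 60| = 4°C, ≤ 5°C.

|ΔTm| = 4°C; the pair is acceptable.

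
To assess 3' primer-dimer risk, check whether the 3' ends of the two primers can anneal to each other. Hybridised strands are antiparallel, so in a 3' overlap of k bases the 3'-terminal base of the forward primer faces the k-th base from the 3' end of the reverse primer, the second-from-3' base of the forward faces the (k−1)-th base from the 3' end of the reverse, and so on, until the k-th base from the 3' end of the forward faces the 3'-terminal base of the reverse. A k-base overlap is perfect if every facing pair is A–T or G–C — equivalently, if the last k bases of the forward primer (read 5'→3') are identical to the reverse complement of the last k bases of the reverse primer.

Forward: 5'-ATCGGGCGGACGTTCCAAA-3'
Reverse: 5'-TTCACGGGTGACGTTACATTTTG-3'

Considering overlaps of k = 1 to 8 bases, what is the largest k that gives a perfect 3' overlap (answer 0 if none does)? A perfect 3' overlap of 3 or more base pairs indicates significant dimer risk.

Last 8 bases (5'→3') — forward …GTTCCAAA, reverse …ACATTTTG.
Reverse complement of the reverse primer's last 8 bases: CAAAATGT; its first k bases are the reverse complement of the reverse primer's last k bases, so a perfect k-base overlap needs the forward primer's last k bases to equal them.
Comparing (forward last k vs required): k=1: A vs C ✗; k=2: AA vs CA ✗; k=3: AAA vs CAA ✗; k=4: CAAA vs CAAA ✓; k=5: CCAAA vs CAAAA ✗; k=6: TCCAAA vs CAAAAT ✗; k=7: TTCCAAA vs CAAAATG ✗; k=8: GTTCCAAA vs CAAAATGT ✗.
Only k = 4 is perfect, so the longest perfect 3' overlap is 4.

Longest perfect overlap: 4 complementary base pairs; significant dimer risk (threshold 3).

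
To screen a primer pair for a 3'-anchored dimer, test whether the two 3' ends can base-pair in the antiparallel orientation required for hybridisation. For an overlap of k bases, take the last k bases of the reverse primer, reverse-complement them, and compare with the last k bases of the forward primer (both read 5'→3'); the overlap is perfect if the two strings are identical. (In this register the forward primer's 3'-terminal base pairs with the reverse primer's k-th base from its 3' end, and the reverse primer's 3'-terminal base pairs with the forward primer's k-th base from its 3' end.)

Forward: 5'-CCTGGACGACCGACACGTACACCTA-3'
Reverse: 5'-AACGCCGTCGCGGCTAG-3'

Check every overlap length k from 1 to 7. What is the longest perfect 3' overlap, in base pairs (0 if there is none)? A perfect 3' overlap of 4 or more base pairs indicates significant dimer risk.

Longest perfect overlap: 3 complementary base pairs; below the dimer-risk threshold (threshold 4).

Last 7 bases (5'→3') — forward …ACACCTA, reverse …CGGCTAG.
Reverse complement of the reverse primer's last 7 bases: CTAGCCG; its first k bases are the reverse complement of the reverse primer's last k bases, so a perfect k-base overlap needs the forward primer's last k bases to equal them.
Comparing (forward last k vs required): k=1: A vs C ✗; k=2: TA vs CT ✗; k=3: CTA vs CTA ✓; k=4: CCTA vs CTAG ✗; k=5: ACCTA vs CTAGC ✗; k=6: CACCTA vs CTAGCC ✗; k=7: ACACCTA vs CTAGCCG ✗.
Only k = 3 is perfect, so the longest perfect 3' overlap is 3.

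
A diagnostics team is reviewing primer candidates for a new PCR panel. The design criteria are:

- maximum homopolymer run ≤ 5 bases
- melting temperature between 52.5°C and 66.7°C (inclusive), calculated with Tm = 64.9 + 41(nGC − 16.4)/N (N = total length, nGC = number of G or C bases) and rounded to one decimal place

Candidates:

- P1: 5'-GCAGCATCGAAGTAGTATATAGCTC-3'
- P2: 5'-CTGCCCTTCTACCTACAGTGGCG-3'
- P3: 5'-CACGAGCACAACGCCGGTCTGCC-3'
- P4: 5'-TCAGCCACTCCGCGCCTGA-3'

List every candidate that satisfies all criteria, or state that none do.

P1, P2, P3 and P4.

P1 (25 nt, A=8 T=6 G=6 C=5): longest run = 2 ✓; Tm = 64.9 + 41·(11 − 16.4)/25 = 56.0°C ✓ — passes.
P2 (23 nt, A=3 T=6 G=5 C=9): longest run = 3 ✓; Tm = 64.9 + 41·(14 − 16.4)/23 = 60.6°C ✓ — passes.
P3 (23 nt, A=5 T=2 G=6 C=10): longest run = 2 ✓; Tm = 64.9 + 41·(16 − 16.4)/23 = 64.2°C ✓ — passes.
P4 (19 nt, A=3 T=3 G=4 C=9): longest run = 2 ✓; Tm = 64.9 + 41·(13 − 16.4)/19 = 57.6°C ✓ — passes.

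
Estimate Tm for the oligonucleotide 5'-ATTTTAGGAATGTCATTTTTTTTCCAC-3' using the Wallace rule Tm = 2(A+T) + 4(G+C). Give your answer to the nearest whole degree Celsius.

68°C

Base counts: A=6, T=14, G=3, C=4 (length 27).
Tm = 2·(6+14) + 4·(3+4) = 2·20 + 4·7 = 40 + 28 = 68°C.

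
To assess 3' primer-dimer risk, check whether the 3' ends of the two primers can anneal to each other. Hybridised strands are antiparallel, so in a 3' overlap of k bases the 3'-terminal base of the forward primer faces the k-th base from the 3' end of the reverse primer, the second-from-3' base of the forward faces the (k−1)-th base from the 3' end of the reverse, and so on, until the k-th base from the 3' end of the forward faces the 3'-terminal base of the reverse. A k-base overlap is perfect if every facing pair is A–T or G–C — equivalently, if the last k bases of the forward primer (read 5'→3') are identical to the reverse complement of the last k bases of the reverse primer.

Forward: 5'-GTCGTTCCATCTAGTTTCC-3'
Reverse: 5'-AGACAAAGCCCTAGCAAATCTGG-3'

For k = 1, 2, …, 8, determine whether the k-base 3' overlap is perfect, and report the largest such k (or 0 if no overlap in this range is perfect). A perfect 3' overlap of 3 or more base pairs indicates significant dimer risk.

Longest perfect overlap: 2 complementary base pairs; below the dimer-risk threshold (threshold 3).

Last 8 bases (5'→3') — forward …TAGTTTCC, reverse …AAATCTGG.
Reverse complement of the reverse primer's last 8 bases: CCAGATTT; its first k bases are the reverse complement of the reverse primer's last k bases, so a perfect k-base overlap needs the forward primer's last k bases to equal them.
Comparing (forward last k vs required): k=1: C vs C ✓; k=2: CC vs CC ✓; k=3: TCC vs CCA ✗; k=4: TTCC vs CCAG ✗; k=5: TTTCC vs CCAGA ✗; k=6: GTTTCC vs CCAGAT ✗; k=7: AGTTTCC vs CCAGATT ✗; k=8: TAGTTTCC vs CCAGATTT ✗.
Perfect overlaps at k = 1, 2; the largest is 2.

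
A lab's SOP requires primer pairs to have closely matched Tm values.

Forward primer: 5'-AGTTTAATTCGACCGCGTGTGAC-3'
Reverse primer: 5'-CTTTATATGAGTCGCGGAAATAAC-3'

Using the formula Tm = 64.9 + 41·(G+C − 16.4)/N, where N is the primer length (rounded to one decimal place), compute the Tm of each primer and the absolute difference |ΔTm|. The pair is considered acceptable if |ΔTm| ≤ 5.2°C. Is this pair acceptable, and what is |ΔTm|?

Forward: G+C = 11, N = 23 → Tm = 64.9 + 41·(11 − 16.4)/23 = 55.3°C.
Reverse: G+C = 9, N = 24 → Tm = 64.9 + 41·(9 − 16.4)/24 = 52.3°C.
|ΔTm| = |55.3 − 52.3| = 3.0°C, ≤ 5.2°C.

|ΔTm| = 3.0°C; the pair is acceptable.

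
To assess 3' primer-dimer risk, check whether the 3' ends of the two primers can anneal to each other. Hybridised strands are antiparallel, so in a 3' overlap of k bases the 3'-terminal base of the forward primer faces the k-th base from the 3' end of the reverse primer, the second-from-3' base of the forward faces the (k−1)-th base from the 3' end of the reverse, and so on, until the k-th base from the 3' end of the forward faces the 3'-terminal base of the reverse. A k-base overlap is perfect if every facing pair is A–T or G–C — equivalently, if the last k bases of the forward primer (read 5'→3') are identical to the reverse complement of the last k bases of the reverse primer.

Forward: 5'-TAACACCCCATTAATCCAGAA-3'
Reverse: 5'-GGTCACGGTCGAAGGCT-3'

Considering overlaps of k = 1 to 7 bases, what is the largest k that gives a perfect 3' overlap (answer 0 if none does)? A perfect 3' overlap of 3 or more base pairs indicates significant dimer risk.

Last 7 bases (5'→3') — forward …TCCAGAA, reverse …GAAGGCT.
Reverse complement of the reverse primer's last 7 bases: AGCCTTC; its first k bases are the reverse complement of the reverse primer's last k bases, so a perfect k-base overlap needs the forward primer's last k bases to equal them.
Comparing (forward last k vs required): k=1: A vs A ✓; k=2: AA vs AG ✗; k=3: GAA vs AGC ✗; k=4: AGAA vs AGCC ✗; k=5: CAGAA vs AGCCT ✗; k=6: CCAGAA vs AGCCTT ✗; k=7: TCCAGAA vs AGCCTTC ✗.
Only k = 1 is perfect, so the longest perfect 3' overlap is 1.

Longest perfect overlap: 1 complementary base pair; below the dimer-risk threshold (threshold 3).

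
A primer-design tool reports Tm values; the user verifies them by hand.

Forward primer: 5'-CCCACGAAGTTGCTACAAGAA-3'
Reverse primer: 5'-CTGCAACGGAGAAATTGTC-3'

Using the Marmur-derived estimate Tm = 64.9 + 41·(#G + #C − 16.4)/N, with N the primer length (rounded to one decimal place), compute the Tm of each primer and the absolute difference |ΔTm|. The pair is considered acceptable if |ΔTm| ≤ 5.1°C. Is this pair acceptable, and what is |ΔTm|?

Forward: G+C = 10, N = 21 → Tm = 64.9 + 41·(10 − 16.4)/21 = 52.4°C.
Reverse: G+C = 9, N = 19 → Tm = 64.9 + 41·(9 − 16.4)/19 = 48.9°C.
|ΔTm| = |52.4 − 48.9| = 3.5°C, ≤ 5.1°C.

|ΔTm| = 3.5°C; the pair is acceptable.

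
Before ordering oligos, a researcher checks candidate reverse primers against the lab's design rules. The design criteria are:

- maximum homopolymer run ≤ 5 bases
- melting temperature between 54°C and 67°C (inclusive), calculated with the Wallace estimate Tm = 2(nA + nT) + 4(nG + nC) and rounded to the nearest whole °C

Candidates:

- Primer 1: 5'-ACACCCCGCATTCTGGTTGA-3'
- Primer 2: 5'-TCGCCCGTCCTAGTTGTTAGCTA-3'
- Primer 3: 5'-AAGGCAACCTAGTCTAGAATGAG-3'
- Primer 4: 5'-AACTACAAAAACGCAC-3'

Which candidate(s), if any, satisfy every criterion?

Primer 1 and Primer 3.

Primer 1 (20 nt, A=4 T=5 G=4 C=7): longest run = 4 ✓; Tm = 2·9 + 4·11 = 62°C ✓ — passes.
Primer 2 (23 nt, A=3 T=8 G=5 C=7): longest run = 3 ✓; Tm = 2·11 + 4·12 = 70°C, outside 54–67°C ✗ — fails.
Primer 3 (23 nt, A=9 T=4 G=6 C=4): longest run = 2 ✓; Tm = 2·13 + 4·10 = 66°C ✓ — passes.
Primer 4 (16 nt, A=9 T=1 G=1 C=5): longest run = 5 ✓; Tm = 2·10 + 4·6 = 44°C, outside 54–67°C ✗ — fails.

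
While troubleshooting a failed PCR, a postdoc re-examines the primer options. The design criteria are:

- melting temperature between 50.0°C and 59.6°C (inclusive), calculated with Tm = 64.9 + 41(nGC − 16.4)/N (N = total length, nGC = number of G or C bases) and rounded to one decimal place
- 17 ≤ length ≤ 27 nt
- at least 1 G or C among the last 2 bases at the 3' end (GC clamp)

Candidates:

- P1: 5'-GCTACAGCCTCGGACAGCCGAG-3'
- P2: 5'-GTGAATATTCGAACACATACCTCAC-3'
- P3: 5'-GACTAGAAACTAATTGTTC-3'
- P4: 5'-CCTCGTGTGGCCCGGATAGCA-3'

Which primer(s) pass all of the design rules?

P1 (22 nt, A=5 T=2 G=7 C=8): Tm = 64.9 + 41·(15 − 16.4)/22 = 62.3°C, outside 50.0–59.6°C ✗; length 22 ✓; 3' end AG has 1 G/C ✓ — fails.
P2 (25 nt, A=9 T=6 G=3 C=7): Tm = 64.9 + 41·(10 − 16.4)/25 = 54.4°C ✓; length 25 ✓; 3' end AC has 1 G/C ✓ — passes.
P3 (19 nt, A=7 T=6 G=3 C=3): Tm = 64.9 + 41·(6 − 16.4)/19 = 42.5°C, outside 50.0–59.6°C ✗; length 19 ✓; 3' end TC has 1 G/C ✓ — fails.
P4 (21 nt, A=3 T=4 G=7 C=7): Tm = 64.9 + 41·(14 − 16.4)/21 = 60.2°C, outside 50.0–59.6°C ✗; length 21 ✓; 3' end CA has 1 G/C ✓ — fails.

P2 only.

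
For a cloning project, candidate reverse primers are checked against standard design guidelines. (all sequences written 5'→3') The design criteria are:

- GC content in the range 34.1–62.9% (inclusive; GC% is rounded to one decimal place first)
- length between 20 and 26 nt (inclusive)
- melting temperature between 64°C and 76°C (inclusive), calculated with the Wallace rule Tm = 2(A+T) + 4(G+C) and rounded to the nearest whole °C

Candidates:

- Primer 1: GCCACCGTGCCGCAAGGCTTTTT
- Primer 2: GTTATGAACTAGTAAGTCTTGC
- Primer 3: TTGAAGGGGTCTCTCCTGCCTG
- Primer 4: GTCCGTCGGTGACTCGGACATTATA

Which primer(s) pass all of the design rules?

Primer 1 (23 nt, A=3 T=6 G=6 C=8): GC 14/23 = 60.9% ✓; length 23 ✓; Tm = 2·9 + 4·14 = 74°C ✓ — passes.
Primer 2 (22 nt, A=6 T=8 G=5 C=3): GC 8/22 = 36.4% ✓; length 22 ✓; Tm = 2·14 + 4·8 = 60°C, outside 64–76°C ✗ — fails.
Primer 3 (22 nt, A=2 T=7 G=7 C=6): GC 13/22 = 59.1% ✓; length 22 ✓; Tm = 2·9 + 4·13 = 70°C ✓ — passes.
Primer 4 (25 nt, A=5 T=7 G=7 C=6): GC 13/25 = 52.0% ✓; length 25 ✓; Tm = 2·12 + 4·13 = 76°C ✓ — passes.

Primer 1, Primer 3 and Primer 4.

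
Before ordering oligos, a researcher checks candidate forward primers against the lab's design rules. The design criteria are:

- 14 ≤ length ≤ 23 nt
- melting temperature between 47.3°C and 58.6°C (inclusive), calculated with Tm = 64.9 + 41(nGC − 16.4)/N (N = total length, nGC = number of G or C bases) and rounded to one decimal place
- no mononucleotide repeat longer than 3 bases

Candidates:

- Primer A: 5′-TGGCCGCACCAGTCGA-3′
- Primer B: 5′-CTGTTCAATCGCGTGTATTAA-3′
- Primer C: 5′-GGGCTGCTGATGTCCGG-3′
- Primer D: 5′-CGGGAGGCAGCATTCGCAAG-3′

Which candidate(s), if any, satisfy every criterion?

Primer A, Primer B, Primer C and Primer D.

Primer A (16 nt, A=3 T=2 G=5 C=6): length 16 ✓; Tm = 64.9 + 41·(11 − 16.4)/16 = 51.1°C ✓; longest run = 2 ✓ — passes.
Primer B (21 nt, A=5 T=8 G=4 C=4): length 21 ✓; Tm = 64.9 + 41·(8 − 16.4)/21 = 48.5°C ✓; longest run = 2 ✓ — passes.
Primer C (17 nt, A=1 T=4 G=8 C=4): length 17 ✓; Tm = 64.9 + 41·(12 − 16.4)/17 = 54.3°C ✓; longest run = 3 ✓ — passes.
Primer D (20 nt, A=5 T=2 G=8 C=5): length 20 ✓; Tm = 64.9 + 41·(13 − 16.4)/20 = 57.9°C ✓; longest run = 3 ✓ — passes.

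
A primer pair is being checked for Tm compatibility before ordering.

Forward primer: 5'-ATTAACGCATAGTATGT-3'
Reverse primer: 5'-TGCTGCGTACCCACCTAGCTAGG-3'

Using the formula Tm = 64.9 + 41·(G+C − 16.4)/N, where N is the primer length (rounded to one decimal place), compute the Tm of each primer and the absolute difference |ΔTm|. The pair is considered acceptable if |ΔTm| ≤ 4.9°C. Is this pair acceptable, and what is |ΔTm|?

|ΔTm| = 23.2°C; the pair is not acceptable.

Forward: G+C = 5, N = 17 → Tm = 64.9 + 41·(5 − 16.4)/17 = 37.4°C.
Reverse: G+C = 14, N = 23 → Tm = 64.9 + 41·(14 − 16.4)/23 = 60.6°C.
|ΔTm| = |37.4 − 60.6| = 23.2°C, > 4.9°C.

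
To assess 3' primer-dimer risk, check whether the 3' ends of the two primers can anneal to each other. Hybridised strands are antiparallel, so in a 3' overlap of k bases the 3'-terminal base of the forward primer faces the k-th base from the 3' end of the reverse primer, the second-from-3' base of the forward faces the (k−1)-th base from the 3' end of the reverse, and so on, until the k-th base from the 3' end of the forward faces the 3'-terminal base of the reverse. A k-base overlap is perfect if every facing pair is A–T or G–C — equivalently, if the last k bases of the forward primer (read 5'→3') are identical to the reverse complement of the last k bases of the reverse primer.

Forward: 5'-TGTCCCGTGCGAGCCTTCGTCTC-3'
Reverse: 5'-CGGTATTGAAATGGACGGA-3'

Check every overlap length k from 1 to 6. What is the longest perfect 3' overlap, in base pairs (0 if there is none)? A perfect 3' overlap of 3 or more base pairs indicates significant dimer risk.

Longest perfect overlap: 2 complementary base pairs; below the dimer-risk threshold (threshold 3).

Last 6 bases (5'→3') — forward …CGTCTC, reverse …GACGGA.
Reverse complement of the reverse primer's last 6 bases: TCCGTC; its first k bases are the reverse complement of the reverse primer's last k bases, so a perfect k-base overlap needs the forward primer's last k bases to equal them.
Comparing (forward last k vs required): k=1: C vs T ✗; k=2: TC vs TC ✓; k=3: CTC vs TCC ✗; k=4: TCTC vs TCCG ✗; k=5: GTCTC vs TCCGT ✗; k=6: CGTCTC vs TCCGTC ✗.
Only k = 2 is perfect, so the longest perfect 3' overlap is 2.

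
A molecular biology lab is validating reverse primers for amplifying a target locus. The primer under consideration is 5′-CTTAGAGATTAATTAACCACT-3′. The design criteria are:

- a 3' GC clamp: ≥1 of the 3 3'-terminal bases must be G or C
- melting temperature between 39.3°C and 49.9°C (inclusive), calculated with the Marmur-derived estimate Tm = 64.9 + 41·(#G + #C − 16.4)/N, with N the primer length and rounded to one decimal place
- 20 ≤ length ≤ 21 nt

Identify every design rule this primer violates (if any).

Meets all criteria.

Base counts: A=8, T=7, G=2, C=4 (length 21).
GC clamp: 3' end ACT has 1 G/C ✓
Tm: Tm = 64.9 + 41·(6 − 16.4)/21 = 44.6°C ✓
length: length 21 ✓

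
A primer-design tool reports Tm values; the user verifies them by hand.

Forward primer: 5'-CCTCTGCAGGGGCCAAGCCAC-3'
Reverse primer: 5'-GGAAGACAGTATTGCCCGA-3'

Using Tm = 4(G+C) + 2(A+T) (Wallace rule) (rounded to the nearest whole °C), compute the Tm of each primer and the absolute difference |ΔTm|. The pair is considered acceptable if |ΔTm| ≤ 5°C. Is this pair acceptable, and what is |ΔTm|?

|ΔTm| = 14°C; the pair is not acceptable.

Forward: A=4 T=2 G=6 C=9 → Tm = 2·6 + 4·15 = 72°C.
Reverse: A=6 T=3 G=6 C=4 → Tm = 2·9 + 4·10 = 58°C.
|ΔTm| = |72 − 58| = 14°C, > 5°C.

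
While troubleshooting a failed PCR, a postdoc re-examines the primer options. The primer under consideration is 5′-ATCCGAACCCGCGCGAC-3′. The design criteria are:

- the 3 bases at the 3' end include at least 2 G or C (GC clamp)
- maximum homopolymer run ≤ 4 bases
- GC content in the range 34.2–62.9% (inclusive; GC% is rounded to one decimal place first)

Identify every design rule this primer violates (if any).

Base counts: A=4, T=1, G=4, C=8 (length 17).
GC clamp: 3' end GAC has 2 G/C ✓
homopolymer run: longest run = 3 ✓
GC content: GC 12/17 = 70.6%, outside 34.2–62.9% ✗

Fails: GC content.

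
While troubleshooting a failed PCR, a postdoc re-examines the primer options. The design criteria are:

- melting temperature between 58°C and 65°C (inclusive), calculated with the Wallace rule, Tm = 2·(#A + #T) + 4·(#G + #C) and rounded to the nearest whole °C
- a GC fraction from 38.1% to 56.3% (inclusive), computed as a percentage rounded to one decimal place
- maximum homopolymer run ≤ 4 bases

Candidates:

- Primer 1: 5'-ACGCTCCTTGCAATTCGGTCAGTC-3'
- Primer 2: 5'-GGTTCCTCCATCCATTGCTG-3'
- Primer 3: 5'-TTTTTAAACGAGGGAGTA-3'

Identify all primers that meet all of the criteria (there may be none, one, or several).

Primer 1 (24 nt, A=4 T=7 G=5 C=8): Tm = 2·11 + 4·13 = 74°C, outside 58–65°C ✗; GC 13/24 = 54.2% ✓; longest run = 2 ✓ — fails.
Primer 2 (20 nt, A=2 T=7 G=4 C=7): Tm = 2·9 + 4·11 = 62°C ✓; GC 11/20 = 55.0% ✓; longest run = 2 ✓ — passes.
Primer 3 (18 nt, A=6 T=6 G=5 C=1): Tm = 2·12 + 4·6 = 48°C, outside 58–65°C ✗; GC 6/18 = 33.3%, outside 38.1–56.3% ✗; longest run = 5, exceeds 4 ✗ — fails.

Primer 2 only.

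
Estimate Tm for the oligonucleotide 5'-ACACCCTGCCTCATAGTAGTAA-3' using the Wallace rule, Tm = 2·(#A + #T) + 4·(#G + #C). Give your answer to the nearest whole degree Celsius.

Base counts: A=7, T=5, G=3, C=7 (length 22).
Tm = 2·(7+5) + 4·(3+7) = 2·12 + 4·10 = 24 + 40 = 64°C.

64°C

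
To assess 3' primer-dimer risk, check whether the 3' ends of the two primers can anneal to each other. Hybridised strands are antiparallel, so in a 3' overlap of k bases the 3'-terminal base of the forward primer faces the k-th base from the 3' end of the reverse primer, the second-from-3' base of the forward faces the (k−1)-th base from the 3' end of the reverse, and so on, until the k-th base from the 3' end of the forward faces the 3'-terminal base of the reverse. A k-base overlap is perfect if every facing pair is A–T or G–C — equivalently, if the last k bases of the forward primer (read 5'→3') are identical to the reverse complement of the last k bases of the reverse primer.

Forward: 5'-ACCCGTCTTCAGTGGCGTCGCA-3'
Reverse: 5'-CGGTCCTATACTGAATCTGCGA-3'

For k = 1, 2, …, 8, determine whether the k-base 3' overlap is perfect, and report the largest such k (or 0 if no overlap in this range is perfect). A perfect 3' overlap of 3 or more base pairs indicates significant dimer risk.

Longest perfect overlap: 5 complementary base pairs; significant dimer risk (threshold 3).

Last 8 bases (5'→3') — forward …GCGTCGCA, reverse …ATCTGCGA.
Reverse complement of the reverse primer's last 8 bases: TCGCAGAT; its first k bases are the reverse complement of the reverse primer's last k bases, so a perfect k-base overlap needs the forward primer's last k bases to equal them.
Comparing (forward last k vs required): k=1: A vs T ✗; k=2: CA vs TC ✗; k=3: GCA vs TCG ✗; k=4: CGCA vs TCGC ✗; k=5: TCGCA vs TCGCA ✓; k=6: GTCGCA vs TCGCAG ✗; k=7: CGTCGCA vs TCGCAGA ✗; k=8: GCGTCGCA vs TCGCAGAT ✗.
Only k = 5 is perfect, so the longest perfect 3' overlap is 5.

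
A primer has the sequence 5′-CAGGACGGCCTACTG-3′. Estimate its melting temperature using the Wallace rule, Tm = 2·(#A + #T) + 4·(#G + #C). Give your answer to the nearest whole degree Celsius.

Base counts: A=3, T=2, G=5, C=5 (length 15).
Tm = 2·(3+2) + 4·(5+5) = 2·5 + 4·10 = 10 + 40 = 50°C.

50°C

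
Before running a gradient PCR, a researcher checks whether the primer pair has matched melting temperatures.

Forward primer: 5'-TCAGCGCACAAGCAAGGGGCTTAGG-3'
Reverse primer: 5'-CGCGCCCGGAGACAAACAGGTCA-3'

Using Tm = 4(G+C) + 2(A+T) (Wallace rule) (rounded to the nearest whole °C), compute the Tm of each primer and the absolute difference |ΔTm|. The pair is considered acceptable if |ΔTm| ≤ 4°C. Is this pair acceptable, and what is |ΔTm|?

|ΔTm| = 4°C; the pair is acceptable.

Forward: A=7 T=3 G=9 C=6 → Tm = 2·10 + 4·15 = 80°C.
Reverse: A=7 T=1 G=7 C=8 → Tm = 2·8 + 4·15 = 76°C.
|ΔTm| = |80 − 76| = 4°C, ≤ 4°C.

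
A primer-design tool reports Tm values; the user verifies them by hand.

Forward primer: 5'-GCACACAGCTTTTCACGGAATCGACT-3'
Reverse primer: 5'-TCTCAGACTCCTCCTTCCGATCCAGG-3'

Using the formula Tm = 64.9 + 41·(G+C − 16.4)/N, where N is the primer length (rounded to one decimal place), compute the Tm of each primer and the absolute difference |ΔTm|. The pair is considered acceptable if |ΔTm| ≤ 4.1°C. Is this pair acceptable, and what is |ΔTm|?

Forward: G+C = 13, N = 26 → Tm = 64.9 + 41·(13 − 16.4)/26 = 59.5°C.
Reverse: G+C = 15, N = 26 → Tm = 64.9 + 41·(15 − 16.4)/26 = 62.7°C.
|ΔTm| = |59.5 − 62.7| = 3.2°C, ≤ 4.1°C.

|ΔTm| = 3.2°C; the pair is acceptable.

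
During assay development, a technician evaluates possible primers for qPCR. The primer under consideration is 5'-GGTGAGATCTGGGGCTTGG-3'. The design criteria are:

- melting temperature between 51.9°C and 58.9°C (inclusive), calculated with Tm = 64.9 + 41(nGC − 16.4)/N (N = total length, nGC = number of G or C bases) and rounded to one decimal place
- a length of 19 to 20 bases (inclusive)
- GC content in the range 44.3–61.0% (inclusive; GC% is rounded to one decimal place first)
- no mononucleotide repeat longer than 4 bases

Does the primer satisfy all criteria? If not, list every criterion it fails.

Fails: GC content.

Base counts: A=2, T=5, G=10, C=2 (length 19).
Tm: Tm = 64.9 + 41·(12 − 16.4)/19 = 55.4°C ✓
length: length 19 ✓
GC content: GC 12/19 = 63.2%, outside 44.3–61.0% ✗
homopolymer run: longest run = 4 ✓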